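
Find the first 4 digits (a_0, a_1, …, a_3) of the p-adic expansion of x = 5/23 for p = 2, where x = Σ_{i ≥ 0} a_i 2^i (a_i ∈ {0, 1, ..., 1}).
(a_0, …, a_3) = (1, 1, 0, 0)

v_2(5/23) = 0 (numerator and denominator both coprime to 2), so x ∈ ℤ_2^×. Compute digits iteratively via a_i = x_i mod 2, x_{i+1} = (x_i − a_i)/2, with x_0 = x:
  x_0 = 5/23;  a_0 = 1;  x_1 = (x_0 − 1)/2 = -9/23
  x_1 = -9/23;  a_1 = 1;  x_2 = (x_1 − 1)/2 = -16/23
  x_2 = -16/23;  a_2 = 0;  x_3 = (x_2 − 0)/2 = -8/23
  x_3 = -8/23;  a_3 = 0;  x_4 = (x_3 − 0)/2 = -4/23
Digits: (1, 1, 0, 0).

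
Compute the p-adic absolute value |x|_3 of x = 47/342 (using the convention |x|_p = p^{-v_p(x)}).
|47/342|_3 = 9

Step 1 — compute v_3(x) by factoring powers of 3 out of the numerator and denominator: v_3(47/342) = -2. Step 2 — apply |x|_p = p^{-v_p(x)} = 3^{2} = 9.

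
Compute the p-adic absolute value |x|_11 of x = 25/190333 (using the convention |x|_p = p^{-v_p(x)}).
|25/190333|_11 = 14641

Step 1 — compute v_11(x) by factoring powers of 11 out of the numerator and denominator: v_11(25/190333) = -4. Step 2 — apply |x|_p = p^{-v_p(x)} = 11^{4} = 14641.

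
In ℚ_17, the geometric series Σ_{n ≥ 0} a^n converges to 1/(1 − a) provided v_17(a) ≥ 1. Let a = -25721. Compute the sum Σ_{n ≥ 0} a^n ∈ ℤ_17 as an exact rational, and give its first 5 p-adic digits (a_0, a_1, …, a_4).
Σ a^n = 1/(1 − a) = 1/25722;  first 5 digits = (1, 0, 13, 11, 15)

v_17(a) = 2 ≥ 1, so the series converges in ℤ_17 to 1/(1 − a) = 1/(1 − (-25721)) = 1/25722. Expand this rational in ℤ_17: compute digits iteratively via d_i = x_i mod 17, x_{i+1} = (x_i − d_i)/17. The first 5 digits are (1, 0, 13, 11, 15).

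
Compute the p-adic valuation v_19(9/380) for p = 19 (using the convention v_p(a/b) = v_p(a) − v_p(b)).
v_19(9/380) = -1

Factor powers of 19 from the numerator and denominator of the reduced fraction: 9 = 19^0 · 9 and 380 = 19^1 · 20. Apply v_p(a/b) = v_p(a) − v_p(b): v_19(9/380) = 0 − 1 = -1.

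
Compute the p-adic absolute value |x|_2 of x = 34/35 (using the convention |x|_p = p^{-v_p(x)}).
|34/35|_2 = 1/2

Step 1 — compute v_2(x) by factoring powers of 2 out of the numerator and denominator: v_2(34/35) = 1. Step 2 — apply |x|_p = p^{-v_p(x)} = 2^{-1} = 1/2.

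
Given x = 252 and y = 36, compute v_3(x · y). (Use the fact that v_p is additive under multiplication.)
v_3(9072) = 4

v_p(x) = 2 (factor: 252 = 3^2 · 28); v_p(y) = 2 (factor: 36 = 3^2 · 4). Additivity: v_p(xy) = v_p(x) + v_p(y) = 2 + 2 = 4. (Direct check: xy = 9072 = 3^4 · (112).)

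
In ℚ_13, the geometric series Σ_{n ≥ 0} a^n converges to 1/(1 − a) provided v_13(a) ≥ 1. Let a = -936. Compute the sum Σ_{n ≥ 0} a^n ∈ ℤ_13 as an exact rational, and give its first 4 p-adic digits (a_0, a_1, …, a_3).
Σ a^n = 1/(1 − a) = 1/937;  first 4 digits = (1, 6, 4, 3)

v_13(a) = 1 ≥ 1, so the series converges in ℤ_13 to 1/(1 − a) = 1/(1 − (-936)) = 1/937. Expand this rational in ℤ_13: compute digits iteratively via d_i = x_i mod 13, x_{i+1} = (x_i − d_i)/13. The first 4 digits are (1, 6, 4, 3).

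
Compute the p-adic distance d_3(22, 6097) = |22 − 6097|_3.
d_3(22, 6097) = 1/243

Step 1 — x − y = 22 − 6097 = -6075. Step 2 — v_3(-6075) = 5 (factor: -6075 = −(3^5 · 25); the sign does not affect v_p). Step 3 — |x − y|_3 = 3^{-5} = 1/243.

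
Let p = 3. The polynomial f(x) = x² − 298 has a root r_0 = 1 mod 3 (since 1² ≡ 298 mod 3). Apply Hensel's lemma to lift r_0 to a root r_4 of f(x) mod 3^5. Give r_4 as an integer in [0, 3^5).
r_4 = 28 (mod 243)

Hensel's recurrence: r_{i+1} = r_i − f(r_i)·(f′(r_i))^{-1} mod 3^{i+2}, with f′(x) = 2x. Iterate:
  r_0 = 1 (mod 3)
  r_1 = 1 (mod 9)
  r_2 = 1 (mod 27)
  r_3 = 28 (mod 81)
  r_4 = 28 (mod 243)
Final: r_4 = 28, and one checks f(r_4) ≡ 0 mod 3^5.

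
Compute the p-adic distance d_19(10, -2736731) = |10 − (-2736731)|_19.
d_19(10, -2736731) = 1/130321

Step 1 — x − y = 10 − (-2736731) = 2736741. Step 2 — v_19(2736741) = 4 (factor: 2736741 = (19^4 · 21); the sign does not affect v_p). Step 3 — |x − y|_19 = 19^{-4} = 1/130321.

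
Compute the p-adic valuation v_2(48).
v_2(48) = 4

v_2(n) is the largest exponent k such that 2^k divides n. Factor out: 48 = 2^4 · 3. (Sign doesn't affect v_p.) So v_2(48) = 4.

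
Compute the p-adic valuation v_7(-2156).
v_7(-2156) = 2

v_7(n) is the largest exponent k such that 7^k divides n. Factor out: -2156 = -7^2 · 44. (Sign doesn't affect v_p.) So v_7(-2156) = 2.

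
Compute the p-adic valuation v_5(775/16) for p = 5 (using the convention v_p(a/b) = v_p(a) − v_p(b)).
v_5(775/16) = 2

Factor powers of 5 from the numerator and denominator of the reduced fraction: 775 = 5^2 · 31 and 16 = 5^0 · 16. Apply v_p(a/b) = v_p(a) − v_p(b): v_5(775/16) = 2 − 0 = 2.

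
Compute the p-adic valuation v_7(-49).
v_7(-49) = 2

v_7(n) is the largest exponent k such that 7^k divides n. Factor out: -49 = -7^2 · 1. (Sign doesn't affect v_p.) So v_7(-49) = 2.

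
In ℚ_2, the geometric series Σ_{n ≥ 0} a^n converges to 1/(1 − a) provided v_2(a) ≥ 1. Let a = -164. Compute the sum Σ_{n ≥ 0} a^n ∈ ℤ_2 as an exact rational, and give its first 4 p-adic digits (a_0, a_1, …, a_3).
Σ a^n = 1/(1 − a) = 1/165;  first 4 digits = (1, 0, 1, 1)

v_2(a) = 2 ≥ 1, so the series converges in ℤ_2 to 1/(1 − a) = 1/(1 − (-164)) = 1/165. Expand this rational in ℤ_2: compute digits iteratively via d_i = x_i mod 2, x_{i+1} = (x_i − d_i)/2. The first 4 digits are (1, 0, 1, 1).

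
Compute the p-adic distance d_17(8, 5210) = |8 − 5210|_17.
d_17(8, 5210) = 1/289

Step 1 — x − y = 8 − 5210 = -5202. Step 2 — v_17(-5202) = 2 (factor: -5202 = −(17^2 · 18); the sign does not affect v_p). Step 3 — |x − y|_17 = 17^{-2} = 1/289.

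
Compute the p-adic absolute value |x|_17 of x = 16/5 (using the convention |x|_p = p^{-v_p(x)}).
|16/5|_17 = 1

Step 1 — compute v_17(x) by factoring powers of 17 out of the numerator and denominator: v_17(16/5) = 0. Step 2 — apply |x|_p = p^{-v_p(x)} = 17^{0} = 1.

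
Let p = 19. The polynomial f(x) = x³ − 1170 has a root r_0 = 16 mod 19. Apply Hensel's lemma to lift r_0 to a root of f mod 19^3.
r_2 = 4253 (mod 6859)

Hensel: r_{i+1} = r_i − f(r_i)/f′(r_i) mod 19^{i+2}, where f′(x) = 3x². Iterate:
  r_0 = 16 (mod 19)
  r_1 = 282 (mod 361)
  r_2 = 4253 (mod 6859)
Final: r = 4253 with f(r) ≡ 0 mod 19^3.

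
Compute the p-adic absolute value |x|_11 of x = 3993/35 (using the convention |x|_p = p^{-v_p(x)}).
|3993/35|_11 = 1/1331

Step 1 — compute v_11(x) by factoring powers of 11 out of the numerator and denominator: v_11(3993/35) = 3. Step 2 — apply |x|_p = p^{-v_p(x)} = 11^{-3} = 1/1331.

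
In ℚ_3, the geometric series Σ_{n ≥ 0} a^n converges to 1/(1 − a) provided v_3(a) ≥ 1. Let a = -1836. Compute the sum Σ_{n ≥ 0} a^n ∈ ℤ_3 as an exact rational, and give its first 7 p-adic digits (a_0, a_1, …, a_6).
Σ a^n = 1/(1 − a) = 1/1837;  first 7 digits = (1, 0, 0, 1, 1, 1, 1)

v_3(a) = 3 ≥ 1, so the series converges in ℤ_3 to 1/(1 − a) = 1/(1 − (-1836)) = 1/1837. Expand this rational in ℤ_3: compute digits iteratively via d_i = x_i mod 3, x_{i+1} = (x_i − d_i)/3. The first 7 digits are (1, 0, 0, 1, 1, 1, 1).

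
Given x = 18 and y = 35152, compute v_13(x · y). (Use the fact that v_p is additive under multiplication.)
v_13(632736) = 3

v_p(x) = 0 (factor: 18 = 13^0 · 18); v_p(y) = 3 (factor: 35152 = 13^3 · 16). Additivity: v_p(xy) = v_p(x) + v_p(y) = 0 + 3 = 3. (Direct check: xy = 632736 = 13^3 · (288).)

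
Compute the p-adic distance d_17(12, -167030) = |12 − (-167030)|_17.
d_17(12, -167030) = 1/83521

Step 1 — x − y = 12 − (-167030) = 167042. Step 2 — v_17(167042) = 4 (factor: 167042 = (17^4 · 2); the sign does not affect v_p). Step 3 — |x − y|_17 = 17^{-4} = 1/83521.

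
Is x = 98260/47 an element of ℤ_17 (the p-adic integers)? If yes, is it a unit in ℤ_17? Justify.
x ∈ ℤ_17 but not a unit; v_17(x) = 3 > 0

ℤ_17 = {x ∈ ℚ_17 : v_17(x) ≥ 0} and ℤ_17^× = {x ∈ ℤ_17 : v_17(x) = 0}. Here v_17(98260/47) = v_17(num) − v_17(den) = 3; compare against these criteria.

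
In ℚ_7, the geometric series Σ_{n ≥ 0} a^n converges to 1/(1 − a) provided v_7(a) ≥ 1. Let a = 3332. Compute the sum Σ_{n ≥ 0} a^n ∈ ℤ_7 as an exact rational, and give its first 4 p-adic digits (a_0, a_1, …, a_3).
Σ a^n = 1/(1 − a) = -1/3331;  first 4 digits = (1, 0, 5, 2)

v_7(a) = 2 ≥ 1, so the series converges in ℤ_7 to 1/(1 − a) = 1/(1 − 3332) = -1/3331. Expand this rational in ℤ_7: compute digits iteratively via d_i = x_i mod 7, x_{i+1} = (x_i − d_i)/7. The first 4 digits are (1, 0, 5, 2).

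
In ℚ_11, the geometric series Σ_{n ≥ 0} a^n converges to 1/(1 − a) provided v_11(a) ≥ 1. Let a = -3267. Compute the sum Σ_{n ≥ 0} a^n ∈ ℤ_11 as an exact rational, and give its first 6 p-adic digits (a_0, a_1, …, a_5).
Σ a^n = 1/(1 − a) = 1/3268;  first 6 digits = (1, 0, 6, 8, 2, 0)

v_11(a) = 2 ≥ 1, so the series converges in ℤ_11 to 1/(1 − a) = 1/(1 − (-3267)) = 1/3268. Expand this rational in ℤ_11: compute digits iteratively via d_i = x_i mod 11, x_{i+1} = (x_i − d_i)/11. The first 6 digits are (1, 0, 6, 8, 2, 0).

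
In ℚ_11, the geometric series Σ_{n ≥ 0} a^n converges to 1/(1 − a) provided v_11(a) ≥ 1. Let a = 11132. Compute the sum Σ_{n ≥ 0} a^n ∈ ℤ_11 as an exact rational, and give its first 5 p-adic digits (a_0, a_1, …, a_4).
Σ a^n = 1/(1 − a) = -1/11131;  first 5 digits = (1, 0, 4, 8, 5)

v_11(a) = 2 ≥ 1, so the series converges in ℤ_11 to 1/(1 − a) = 1/(1 − 11132) = -1/11131. Expand this rational in ℤ_11: compute digits iteratively via d_i = x_i mod 11, x_{i+1} = (x_i − d_i)/11. The first 5 digits are (1, 0, 4, 8, 5).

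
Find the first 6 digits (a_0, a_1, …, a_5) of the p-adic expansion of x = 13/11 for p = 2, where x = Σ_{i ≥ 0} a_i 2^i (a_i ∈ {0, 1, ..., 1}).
(a_0, …, a_5) = (1, 1, 1, 0, 0, 0)

v_2(13/11) = 0 (numerator and denominator both coprime to 2), so x ∈ ℤ_2^×. Compute digits iteratively via a_i = x_i mod 2, x_{i+1} = (x_i − a_i)/2, with x_0 = x:
  x_0 = 13/11;  a_0 = 1;  x_1 = (x_0 − 1)/2 = 1/11
  x_1 = 1/11;  a_1 = 1;  x_2 = (x_1 − 1)/2 = -5/11
  x_2 = -5/11;  a_2 = 1;  x_3 = (x_2 − 1)/2 = -8/11
  x_3 = -8/11;  a_3 = 0;  x_4 = (x_3 − 0)/2 = -4/11
  x_4 = -4/11;  a_4 = 0;  x_5 = (x_4 − 0)/2 = -2/11
  x_5 = -2/11;  a_5 = 0;  x_6 = (x_5 − 0)/2 = -1/11
Digits: (1, 1, 1, 0, 0, 0).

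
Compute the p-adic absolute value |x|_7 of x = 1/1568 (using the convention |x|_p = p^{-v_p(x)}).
|1/1568|_7 = 49

Step 1 — compute v_7(x) by factoring powers of 7 out of the numerator and denominator: v_7(1/1568) = -2. Step 2 — apply |x|_p = p^{-v_p(x)} = 7^{2} = 49.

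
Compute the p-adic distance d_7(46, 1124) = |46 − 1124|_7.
d_7(46, 1124) = 1/49

Step 1 — x − y = 46 − 1124 = -1078. Step 2 — v_7(-1078) = 2 (factor: -1078 = −(7^2 · 22); the sign does not affect v_p). Step 3 — |x − y|_7 = 7^{-2} = 1/49.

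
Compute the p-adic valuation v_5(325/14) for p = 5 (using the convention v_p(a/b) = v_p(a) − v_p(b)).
v_5(325/14) = 2

Factor powers of 5 from the numerator and denominator of the reduced fraction: 325 = 5^2 · 13 and 14 = 5^0 · 14. Apply v_p(a/b) = v_p(a) − v_p(b): v_5(325/14) = 2 − 0 = 2.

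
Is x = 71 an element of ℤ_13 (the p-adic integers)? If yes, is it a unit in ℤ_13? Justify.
x ∈ ℤ_13^× (unit); v_13(x) = 0

ℤ_13 = {x ∈ ℚ_13 : v_13(x) ≥ 0} and ℤ_13^× = {x ∈ ℤ_13 : v_13(x) = 0}. Here v_13(71) = v_13(num) − v_13(den) = 0; compare against these criteria.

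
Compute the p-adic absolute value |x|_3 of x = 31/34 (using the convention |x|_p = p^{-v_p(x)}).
|31/34|_3 = 1

Step 1 — compute v_3(x) by factoring powers of 3 out of the numerator and denominator: v_3(31/34) = 0. Step 2 — apply |x|_p = p^{-v_p(x)} = 3^{0} = 1.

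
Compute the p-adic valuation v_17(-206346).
v_17(-206346) = 3

v_17(n) is the largest exponent k such that 17^k divides n. Factor out: -206346 = -17^3 · 42. (Sign doesn't affect v_p.) So v_17(-206346) = 3.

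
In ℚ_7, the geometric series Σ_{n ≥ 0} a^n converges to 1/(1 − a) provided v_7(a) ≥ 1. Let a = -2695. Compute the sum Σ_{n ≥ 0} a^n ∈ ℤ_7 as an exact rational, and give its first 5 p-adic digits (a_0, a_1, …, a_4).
Σ a^n = 1/(1 − a) = 1/2696;  first 5 digits = (1, 0, 1, 6, 6)

v_7(a) = 2 ≥ 1, so the series converges in ℤ_7 to 1/(1 − a) = 1/(1 − (-2695)) = 1/2696. Expand this rational in ℤ_7: compute digits iteratively via d_i = x_i mod 7, x_{i+1} = (x_i − d_i)/7. The first 5 digits are (1, 0, 1, 6, 6).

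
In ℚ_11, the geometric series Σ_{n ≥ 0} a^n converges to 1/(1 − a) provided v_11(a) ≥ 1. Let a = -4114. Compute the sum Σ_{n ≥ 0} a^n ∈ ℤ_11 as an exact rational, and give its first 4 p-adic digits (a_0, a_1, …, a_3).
Σ a^n = 1/(1 − a) = 1/4115;  first 4 digits = (1, 0, 10, 7)

v_11(a) = 2 ≥ 1, so the series converges in ℤ_11 to 1/(1 − a) = 1/(1 − (-4114)) = 1/4115. Expand this rational in ℤ_11: compute digits iteratively via d_i = x_i mod 11, x_{i+1} = (x_i − d_i)/11. The first 4 digits are (1, 0, 10, 7).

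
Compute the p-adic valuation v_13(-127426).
v_13(-127426) = 3

v_13(n) is the largest exponent k such that 13^k divides n. Factor out: -127426 = -13^3 · 58. (Sign doesn't affect v_p.) So v_13(-127426) = 3.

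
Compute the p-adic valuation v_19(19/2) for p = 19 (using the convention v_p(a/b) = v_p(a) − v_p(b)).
v_19(19/2) = 1

Factor powers of 19 from the numerator and denominator of the reduced fraction: 19 = 19^1 · 1 and 2 = 19^0 · 2. Apply v_p(a/b) = v_p(a) − v_p(b): v_19(19/2) = 1 − 0 = 1.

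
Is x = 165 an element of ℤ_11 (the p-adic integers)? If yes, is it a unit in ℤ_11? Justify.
x ∈ ℤ_11 but not a unit; v_11(x) = 1 > 0

ℤ_11 = {x ∈ ℚ_11 : v_11(x) ≥ 0} and ℤ_11^× = {x ∈ ℤ_11 : v_11(x) = 0}. Here v_11(165) = v_11(num) − v_11(den) = 1; compare against these criteria.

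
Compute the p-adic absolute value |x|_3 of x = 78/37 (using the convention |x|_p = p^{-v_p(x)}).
|78/37|_3 = 1/3

Step 1 — compute v_3(x) by factoring powers of 3 out of the numerator and denominator: v_3(78/37) = 1. Step 2 — apply |x|_p = p^{-v_p(x)} = 3^{-1} = 1/3.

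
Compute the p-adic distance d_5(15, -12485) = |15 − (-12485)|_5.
d_5(15, -12485) = 1/3125

Step 1 — x − y = 15 − (-12485) = 12500. Step 2 — v_5(12500) = 5 (factor: 12500 = (5^5 · 4); the sign does not affect v_p). Step 3 — |x − y|_5 = 5^{-5} = 1/3125.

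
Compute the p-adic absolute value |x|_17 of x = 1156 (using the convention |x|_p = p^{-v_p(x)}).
|1156|_17 = 1/289

Step 1 — compute v_17(x) by factoring powers of 17 out of the numerator and denominator: v_17(1156) = 2. Step 2 — apply |x|_p = p^{-v_p(x)} = 17^{-2} = 1/289.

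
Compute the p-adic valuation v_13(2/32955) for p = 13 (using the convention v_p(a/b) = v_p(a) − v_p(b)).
v_13(2/32955) = -3

Factor powers of 13 from the numerator and denominator of the reduced fraction: 2 = 13^0 · 2 and 32955 = 13^3 · 15. Apply v_p(a/b) = v_p(a) − v_p(b): v_13(2/32955) = 0 − 3 = -3.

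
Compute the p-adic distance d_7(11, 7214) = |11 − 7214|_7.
d_7(11, 7214) = 1/2401

Step 1 — x − y = 11 − 7214 = -7203. Step 2 — v_7(-7203) = 4 (factor: -7203 = −(7^4 · 3); the sign does not affect v_p). Step 3 — |x − y|_7 = 7^{-4} = 1/2401.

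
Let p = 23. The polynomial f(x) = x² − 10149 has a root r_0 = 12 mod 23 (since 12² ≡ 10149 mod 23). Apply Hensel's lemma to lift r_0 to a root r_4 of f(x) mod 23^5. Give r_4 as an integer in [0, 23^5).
r_4 = 1189158 (mod 6436343)

Hensel's recurrence: r_{i+1} = r_i − f(r_i)·(f′(r_i))^{-1} mod 23^{i+2}, with f′(x) = 2x. Iterate:
  r_0 = 12 (mod 23)
  r_1 = 495 (mod 529)
  r_2 = 8959 (mod 12167)
  r_3 = 69794 (mod 279841)
  r_4 = 1189158 (mod 6436343)
Final: r_4 = 1189158, and one checks f(r_4) ≡ 0 mod 23^5.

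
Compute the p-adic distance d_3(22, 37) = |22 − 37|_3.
d_3(22, 37) = 1/3

Step 1 — x − y = 22 − 37 = -15. Step 2 — v_3(-15) = 1 (factor: -15 = −(3^1 · 5); the sign does not affect v_p). Step 3 — |x − y|_3 = 3^{-1} = 1/3.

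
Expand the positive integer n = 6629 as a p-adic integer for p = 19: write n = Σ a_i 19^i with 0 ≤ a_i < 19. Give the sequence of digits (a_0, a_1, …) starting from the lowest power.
(a_0, a_1, …) = (17, 6, 18)

Repeated division by 19 gives the digits low-to-high: 6629 = 17 + 6·19^1 + 18·19^2. Digit sequence: (17, 6, 18).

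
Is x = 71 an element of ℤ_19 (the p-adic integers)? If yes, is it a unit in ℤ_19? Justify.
x ∈ ℤ_19^× (unit); v_19(x) = 0

ℤ_19 = {x ∈ ℚ_19 : v_19(x) ≥ 0} and ℤ_19^× = {x ∈ ℤ_19 : v_19(x) = 0}. Here v_19(71) = v_19(num) − v_19(den) = 0; compare against these criteria.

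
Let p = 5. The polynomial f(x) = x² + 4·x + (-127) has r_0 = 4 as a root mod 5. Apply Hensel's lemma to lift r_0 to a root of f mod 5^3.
r_2 = 14 (mod 125)

Hensel: r_{i+1} = r_i − f(r_i)·(f′(r_i))^{-1} mod 5^{i+2}, f′(x) = 2x + 4. Iterate:
  r_0 = 4 (mod 5)
  r_1 = 14 (mod 25)
  r_2 = 14 (mod 125)
Final: r = 14 satisfies f(r) ≡ 0 mod 5^3.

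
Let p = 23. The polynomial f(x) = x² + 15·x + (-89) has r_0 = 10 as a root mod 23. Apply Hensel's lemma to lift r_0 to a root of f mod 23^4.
r_3 = 228216 (mod 279841)

Hensel: r_{i+1} = r_i − f(r_i)·(f′(r_i))^{-1} mod 23^{i+2}, f′(x) = 2x + 15. Iterate:
  r_0 = 10 (mod 23)
  r_1 = 217 (mod 529)
  r_2 = 9210 (mod 12167)
  r_3 = 228216 (mod 279841)
Final: r = 228216 satisfies f(r) ≡ 0 mod 23^4.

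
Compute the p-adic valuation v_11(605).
v_11(605) = 2

v_11(n) is the largest exponent k such that 11^k divides n. Factor out: 605 = 11^2 · 5. (Sign doesn't affect v_p.) So v_11(605) = 2.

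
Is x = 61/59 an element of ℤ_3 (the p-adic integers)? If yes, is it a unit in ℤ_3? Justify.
x ∈ ℤ_3^× (unit); v_3(x) = 0

ℤ_3 = {x ∈ ℚ_3 : v_3(x) ≥ 0} and ℤ_3^× = {x ∈ ℤ_3 : v_3(x) = 0}. Here v_3(61/59) = v_3(num) − v_3(den) = 0; compare against these criteria.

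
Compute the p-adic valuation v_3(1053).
v_3(1053) = 4

v_3(n) is the largest exponent k such that 3^k divides n. Factor out: 1053 = 3^4 · 13. (Sign doesn't affect v_p.) So v_3(1053) = 4.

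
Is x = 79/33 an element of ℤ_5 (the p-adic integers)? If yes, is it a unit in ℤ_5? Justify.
x ∈ ℤ_5^× (unit); v_5(x) = 0

ℤ_5 = {x ∈ ℚ_5 : v_5(x) ≥ 0} and ℤ_5^× = {x ∈ ℤ_5 : v_5(x) = 0}. Here v_5(79/33) = v_5(num) − v_5(den) = 0; compare against these criteria.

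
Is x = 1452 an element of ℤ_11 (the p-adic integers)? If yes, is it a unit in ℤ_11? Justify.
x ∈ ℤ_11 but not a unit; v_11(x) = 2 > 0

ℤ_11 = {x ∈ ℚ_11 : v_11(x) ≥ 0} and ℤ_11^× = {x ∈ ℤ_11 : v_11(x) = 0}. Here v_11(1452) = v_11(num) − v_11(den) = 2; compare against these criteria.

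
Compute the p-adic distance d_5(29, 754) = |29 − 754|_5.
d_5(29, 754) = 1/25

Step 1 — x − y = 29 − 754 = -725. Step 2 — v_5(-725) = 2 (factor: -725 = −(5^2 · 29); the sign does not affect v_p). Step 3 — |x − y|_5 = 5^{-2} = 1/25.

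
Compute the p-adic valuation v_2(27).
v_2(27) = 0

v_2(n) is the largest exponent k such that 2^k divides n. Factor out: 27 = 2^0 · 27. (Sign doesn't affect v_p.) So v_2(27) = 0.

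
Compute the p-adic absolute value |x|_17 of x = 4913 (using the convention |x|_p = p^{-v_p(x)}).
|4913|_17 = 1/4913

Step 1 — compute v_17(x) by factoring powers of 17 out of the numerator and denominator: v_17(4913) = 3. Step 2 — apply |x|_p = p^{-v_p(x)} = 17^{-3} = 1/4913.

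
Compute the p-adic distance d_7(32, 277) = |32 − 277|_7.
d_7(32, 277) = 1/49

Step 1 — x − y = 32 − 277 = -245. Step 2 — v_7(-245) = 2 (factor: -245 = −(7^2 · 5); the sign does not affect v_p). Step 3 — |x − y|_7 = 7^{-2} = 1/49.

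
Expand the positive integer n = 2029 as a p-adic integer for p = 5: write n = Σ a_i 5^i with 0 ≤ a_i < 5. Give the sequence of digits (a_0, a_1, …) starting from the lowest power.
(a_0, a_1, …) = (4, 0, 1, 1, 3)

Repeated division by 5 gives the digits low-to-high: 2029 = 4 + 1·5^2 + 1·5^3 + 3·5^4. Digit sequence: (4, 0, 1, 1, 3).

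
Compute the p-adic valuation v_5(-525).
v_5(-525) = 2

v_5(n) is the largest exponent k such that 5^k divides n. Factor out: -525 = -5^2 · 21. (Sign doesn't affect v_p.) So v_5(-525) = 2.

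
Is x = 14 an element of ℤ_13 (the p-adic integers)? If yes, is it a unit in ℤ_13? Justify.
x ∈ ℤ_13^× (unit); v_13(x) = 0

ℤ_13 = {x ∈ ℚ_13 : v_13(x) ≥ 0} and ℤ_13^× = {x ∈ ℤ_13 : v_13(x) = 0}. Here v_13(14) = v_13(num) − v_13(den) = 0; compare against these criteria.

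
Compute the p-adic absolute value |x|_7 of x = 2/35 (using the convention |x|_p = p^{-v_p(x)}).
|2/35|_7 = 7

Step 1 — compute v_7(x) by factoring powers of 7 out of the numerator and denominator: v_7(2/35) = -1. Step 2 — apply |x|_p = p^{-v_p(x)} = 7^{1} = 7.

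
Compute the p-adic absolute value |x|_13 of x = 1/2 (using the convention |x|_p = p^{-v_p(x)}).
|1/2|_13 = 1

Step 1 — compute v_13(x) by factoring powers of 13 out of the numerator and denominator: v_13(1/2) = 0. Step 2 — apply |x|_p = p^{-v_p(x)} = 13^{0} = 1.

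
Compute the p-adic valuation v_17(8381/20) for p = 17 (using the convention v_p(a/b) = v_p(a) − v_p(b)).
v_17(8381/20) = 2

Factor powers of 17 from the numerator and denominator of the reduced fraction: 8381 = 17^2 · 29 and 20 = 17^0 · 20. Apply v_p(a/b) = v_p(a) − v_p(b): v_17(8381/20) = 2 − 0 = 2.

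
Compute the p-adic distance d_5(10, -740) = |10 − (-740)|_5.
d_5(10, -740) = 1/125

Step 1 — x − y = 10 − (-740) = 750. Step 2 — v_5(750) = 3 (factor: 750 = (5^3 · 6); the sign does not affect v_p). Step 3 — |x − y|_5 = 5^{-3} = 1/125.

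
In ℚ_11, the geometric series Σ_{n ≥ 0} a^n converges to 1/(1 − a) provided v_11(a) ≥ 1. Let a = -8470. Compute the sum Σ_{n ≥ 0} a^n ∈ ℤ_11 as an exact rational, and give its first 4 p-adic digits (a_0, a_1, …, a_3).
Σ a^n = 1/(1 − a) = 1/8471;  first 4 digits = (1, 0, 7, 4)

v_11(a) = 2 ≥ 1, so the series converges in ℤ_11 to 1/(1 − a) = 1/(1 − (-8470)) = 1/8471. Expand this rational in ℤ_11: compute digits iteratively via d_i = x_i mod 11, x_{i+1} = (x_i − d_i)/11. The first 4 digits are (1, 0, 7, 4).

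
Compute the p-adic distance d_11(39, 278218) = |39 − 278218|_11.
d_11(39, 278218) = 1/14641

Step 1 — x − y = 39 − 278218 = -278179. Step 2 — v_11(-278179) = 4 (factor: -278179 = −(11^4 · 19); the sign does not affect v_p). Step 3 — |x − y|_11 = 11^{-4} = 1/14641.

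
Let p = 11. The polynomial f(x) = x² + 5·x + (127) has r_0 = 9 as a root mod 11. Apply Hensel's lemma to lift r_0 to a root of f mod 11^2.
r_1 = 119 (mod 121)

Hensel: r_{i+1} = r_i − f(r_i)·(f′(r_i))^{-1} mod 11^{i+2}, f′(x) = 2x + 5. Iterate:
  r_0 = 9 (mod 11)
  r_1 = 119 (mod 121)
Final: r = 119 satisfies f(r) ≡ 0 mod 11^2.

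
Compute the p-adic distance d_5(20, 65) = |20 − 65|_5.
d_5(20, 65) = 1/5

Step 1 — x − y = 20 − 65 = -45. Step 2 — v_5(-45) = 1 (factor: -45 = −(5^1 · 9); the sign does not affect v_p). Step 3 — |x − y|_5 = 5^{-1} = 1/5.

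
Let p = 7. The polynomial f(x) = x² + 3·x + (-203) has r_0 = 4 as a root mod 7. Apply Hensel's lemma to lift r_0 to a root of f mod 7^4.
r_3 = 109 (mod 2401)

Hensel: r_{i+1} = r_i − f(r_i)·(f′(r_i))^{-1} mod 7^{i+2}, f′(x) = 2x + 3. Iterate:
  r_0 = 4 (mod 7)
  r_1 = 11 (mod 49)
  r_2 = 109 (mod 343)
  r_3 = 109 (mod 2401)
Final: r = 109 satisfies f(r) ≡ 0 mod 7^4.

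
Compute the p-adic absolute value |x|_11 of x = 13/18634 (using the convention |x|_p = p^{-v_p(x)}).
|13/18634|_11 = 1331

Step 1 — compute v_11(x) by factoring powers of 11 out of the numerator and denominator: v_11(13/18634) = -3. Step 2 — apply |x|_p = p^{-v_p(x)} = 11^{3} = 1331.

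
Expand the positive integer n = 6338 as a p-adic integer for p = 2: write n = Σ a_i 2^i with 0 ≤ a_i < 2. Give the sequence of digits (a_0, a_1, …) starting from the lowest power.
(a_0, a_1, …) = (0, 1, 0, 0, 0, 0, 1, 1, 0, 0, 0, 1, 1)

Repeated division by 2 gives the digits low-to-high: 6338 = 1·2^1 + 1·2^6 + 1·2^7 + 1·2^11 + 1·2^12. Digit sequence: (0, 1, 0, 0, 0, 0, 1, 1, 0, 0, 0, 1, 1).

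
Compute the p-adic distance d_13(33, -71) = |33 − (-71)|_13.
d_13(33, -71) = 1/13

Step 1 — x − y = 33 − (-71) = 104. Step 2 — v_13(104) = 1 (factor: 104 = (13^1 · 8); the sign does not affect v_p). Step 3 — |x − y|_13 = 13^{-1} = 1/13.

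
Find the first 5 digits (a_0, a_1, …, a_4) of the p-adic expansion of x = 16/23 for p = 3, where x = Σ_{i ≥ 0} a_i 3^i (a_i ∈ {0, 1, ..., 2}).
(a_0, …, a_4) = (2, 1, 2, 1, 2)

v_3(16/23) = 0 (numerator and denominator both coprime to 3), so x ∈ ℤ_3^×. Compute digits iteratively via a_i = x_i mod 3, x_{i+1} = (x_i − a_i)/3, with x_0 = x:
  x_0 = 16/23;  a_0 = 2;  x_1 = (x_0 − 2)/3 = -10/23
  x_1 = -10/23;  a_1 = 1;  x_2 = (x_1 − 1)/3 = -11/23
  x_2 = -11/23;  a_2 = 2;  x_3 = (x_2 − 2)/3 = -19/23
  x_3 = -19/23;  a_3 = 1;  x_4 = (x_3 − 1)/3 = -14/23
  x_4 = -14/23;  a_4 = 2;  x_5 = (x_4 − 2)/3 = -20/23
Digits: (2, 1, 2, 1, 2).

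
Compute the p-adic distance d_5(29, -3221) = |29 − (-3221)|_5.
d_5(29, -3221) = 1/125

Step 1 — x − y = 29 − (-3221) = 3250. Step 2 — v_5(3250) = 3 (factor: 3250 = (5^3 · 26); the sign does not affect v_p). Step 3 — |x − y|_5 = 5^{-3} = 1/125.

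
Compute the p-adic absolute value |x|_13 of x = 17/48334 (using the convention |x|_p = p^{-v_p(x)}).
|17/48334|_13 = 2197

Step 1 — compute v_13(x) by factoring powers of 13 out of the numerator and denominator: v_13(17/48334) = -3. Step 2 — apply |x|_p = p^{-v_p(x)} = 13^{3} = 2197.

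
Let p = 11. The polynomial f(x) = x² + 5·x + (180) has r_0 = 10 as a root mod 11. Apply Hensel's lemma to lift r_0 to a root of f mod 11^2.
r_1 = 21 (mod 121)

Hensel: r_{i+1} = r_i − f(r_i)·(f′(r_i))^{-1} mod 11^{i+2}, f′(x) = 2x + 5. Iterate:
  r_0 = 10 (mod 11)
  r_1 = 21 (mod 121)
Final: r = 21 satisfies f(r) ≡ 0 mod 11^2.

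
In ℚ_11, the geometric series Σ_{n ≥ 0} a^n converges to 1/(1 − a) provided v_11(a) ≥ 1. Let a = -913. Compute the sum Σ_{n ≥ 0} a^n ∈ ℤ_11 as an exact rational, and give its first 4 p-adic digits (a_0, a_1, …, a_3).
Σ a^n = 1/(1 − a) = 1/914;  first 4 digits = (1, 5, 6, 2)

v_11(a) = 1 ≥ 1, so the series converges in ℤ_11 to 1/(1 − a) = 1/(1 − (-913)) = 1/914. Expand this rational in ℤ_11: compute digits iteratively via d_i = x_i mod 11, x_{i+1} = (x_i − d_i)/11. The first 4 digits are (1, 5, 6, 2).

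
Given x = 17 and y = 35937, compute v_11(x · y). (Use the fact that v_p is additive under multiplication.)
v_11(610929) = 3

v_p(x) = 0 (factor: 17 = 11^0 · 17); v_p(y) = 3 (factor: 35937 = 11^3 · 27). Additivity: v_p(xy) = v_p(x) + v_p(y) = 0 + 3 = 3. (Direct check: xy = 610929 = 11^3 · (459).)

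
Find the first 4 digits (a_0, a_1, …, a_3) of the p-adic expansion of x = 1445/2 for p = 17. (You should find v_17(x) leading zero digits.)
(a_0, …, a_3) = (0, 0, 11, 8)

v_17(1445/2) = 2, so a_0 = ... = a_1 = 0. Factor out: x = 17^2 · u with u = 5/2 a unit in ℤ_17. Expand u iteratively via a_{v+i} = u_i mod 17, u_{i+1} = (u_i − a_{v+i})/17:
  u_0 = 5/2;  a_2 = 11;  u_1 = (u_0 − 11)/17 = -1/2
  u_1 = -1/2;  a_3 = 8;  u_2 = (u_1 − 8)/17 = -1/2
Digits: (0, 0, 11, 8).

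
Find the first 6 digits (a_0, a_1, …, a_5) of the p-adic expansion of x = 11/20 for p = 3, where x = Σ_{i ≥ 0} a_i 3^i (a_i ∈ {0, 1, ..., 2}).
(a_0, …, a_5) = (1, 0, 1, 1, 0, 0)

v_3(11/20) = 0 (numerator and denominator both coprime to 3), so x ∈ ℤ_3^×. Compute digits iteratively via a_i = x_i mod 3, x_{i+1} = (x_i − a_i)/3, with x_0 = x:
  x_0 = 11/20;  a_0 = 1;  x_1 = (x_0 − 1)/3 = -3/20
  x_1 = -3/20;  a_1 = 0;  x_2 = (x_1 − 0)/3 = -1/20
  x_2 = -1/20;  a_2 = 1;  x_3 = (x_2 − 1)/3 = -7/20
  x_3 = -7/20;  a_3 = 1;  x_4 = (x_3 − 1)/3 = -9/20
  x_4 = -9/20;  a_4 = 0;  x_5 = (x_4 − 0)/3 = -3/20
  x_5 = -3/20;  a_5 = 0;  x_6 = (x_5 − 0)/3 = -1/20
Digits: (1, 0, 1, 1, 0, 0).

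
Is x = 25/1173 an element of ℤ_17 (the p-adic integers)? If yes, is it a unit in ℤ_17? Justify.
x ∉ ℤ_17 (v_17(x) = -1 < 0)

ℤ_17 = {x ∈ ℚ_17 : v_17(x) ≥ 0} and ℤ_17^× = {x ∈ ℤ_17 : v_17(x) = 0}. Here v_17(25/1173) = v_17(num) − v_17(den) = -1; compare against these criteria.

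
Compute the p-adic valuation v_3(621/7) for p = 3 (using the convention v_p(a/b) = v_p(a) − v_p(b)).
v_3(621/7) = 3

Factor powers of 3 from the numerator and denominator of the reduced fraction: 621 = 3^3 · 23 and 7 = 3^0 · 7. Apply v_p(a/b) = v_p(a) − v_p(b): v_3(621/7) = 3 − 0 = 3.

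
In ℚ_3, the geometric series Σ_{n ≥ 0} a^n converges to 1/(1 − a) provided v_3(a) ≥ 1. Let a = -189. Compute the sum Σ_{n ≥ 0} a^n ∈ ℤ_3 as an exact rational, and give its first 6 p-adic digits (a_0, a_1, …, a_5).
Σ a^n = 1/(1 − a) = 1/190;  first 6 digits = (1, 0, 0, 2, 0, 2)

v_3(a) = 3 ≥ 1, so the series converges in ℤ_3 to 1/(1 − a) = 1/(1 − (-189)) = 1/190. Expand this rational in ℤ_3: compute digits iteratively via d_i = x_i mod 3, x_{i+1} = (x_i − d_i)/3. The first 6 digits are (1, 0, 0, 2, 0, 2).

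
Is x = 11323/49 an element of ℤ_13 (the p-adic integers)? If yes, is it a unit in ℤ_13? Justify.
x ∈ ℤ_13 but not a unit; v_13(x) = 2 > 0

ℤ_13 = {x ∈ ℚ_13 : v_13(x) ≥ 0} and ℤ_13^× = {x ∈ ℤ_13 : v_13(x) = 0}. Here v_13(11323/49) = v_13(num) − v_13(den) = 2; compare against these criteria.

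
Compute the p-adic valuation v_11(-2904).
v_11(-2904) = 2

v_11(n) is the largest exponent k such that 11^k divides n. Factor out: -2904 = -11^2 · 24. (Sign doesn't affect v_p.) So v_11(-2904) = 2.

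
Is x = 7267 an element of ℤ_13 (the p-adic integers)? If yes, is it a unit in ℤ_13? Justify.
x ∈ ℤ_13 but not a unit; v_13(x) = 2 > 0

ℤ_13 = {x ∈ ℚ_13 : v_13(x) ≥ 0} and ℤ_13^× = {x ∈ ℤ_13 : v_13(x) = 0}. Here v_13(7267) = v_13(num) − v_13(den) = 2; compare against these criteria.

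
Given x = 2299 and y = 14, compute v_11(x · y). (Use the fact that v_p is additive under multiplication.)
v_11(32186) = 2

v_p(x) = 2 (factor: 2299 = 11^2 · 19); v_p(y) = 0 (factor: 14 = 11^0 · 14). Additivity: v_p(xy) = v_p(x) + v_p(y) = 2 + 0 = 2. (Direct check: xy = 32186 = 11^2 · (266).)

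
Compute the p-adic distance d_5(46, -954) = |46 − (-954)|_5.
d_5(46, -954) = 1/125

Step 1 — x − y = 46 − (-954) = 1000. Step 2 — v_5(1000) = 3 (factor: 1000 = (5^3 · 8); the sign does not affect v_p). Step 3 — |x − y|_5 = 5^{-3} = 1/125.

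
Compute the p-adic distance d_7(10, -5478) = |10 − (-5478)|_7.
d_7(10, -5478) = 1/343

Step 1 — x − y = 10 − (-5478) = 5488. Step 2 — v_7(5488) = 3 (factor: 5488 = (7^3 · 16); the sign does not affect v_p). Step 3 — |x − y|_7 = 7^{-3} = 1/343.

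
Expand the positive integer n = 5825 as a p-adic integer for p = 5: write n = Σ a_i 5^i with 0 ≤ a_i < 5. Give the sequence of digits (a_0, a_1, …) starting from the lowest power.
(a_0, a_1, …) = (0, 0, 3, 1, 4, 1)

Repeated division by 5 gives the digits low-to-high: 5825 = 3·5^2 + 1·5^3 + 4·5^4 + 1·5^5. Digit sequence: (0, 0, 3, 1, 4, 1).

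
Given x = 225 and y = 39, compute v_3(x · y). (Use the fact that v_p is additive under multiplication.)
v_3(8775) = 3

v_p(x) = 2 (factor: 225 = 3^2 · 25); v_p(y) = 1 (factor: 39 = 3^1 · 13). Additivity: v_p(xy) = v_p(x) + v_p(y) = 2 + 1 = 3. (Direct check: xy = 8775 = 3^3 · (325).)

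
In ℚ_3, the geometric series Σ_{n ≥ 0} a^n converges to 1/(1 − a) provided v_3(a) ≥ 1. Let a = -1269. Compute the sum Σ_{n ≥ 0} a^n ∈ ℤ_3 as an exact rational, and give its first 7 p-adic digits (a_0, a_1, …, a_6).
Σ a^n = 1/(1 − a) = 1/1270;  first 7 digits = (1, 0, 0, 1, 2, 0, 2)

v_3(a) = 3 ≥ 1, so the series converges in ℤ_3 to 1/(1 − a) = 1/(1 − (-1269)) = 1/1270. Expand this rational in ℤ_3: compute digits iteratively via d_i = x_i mod 3, x_{i+1} = (x_i − d_i)/3. The first 7 digits are (1, 0, 0, 1, 2, 0, 2).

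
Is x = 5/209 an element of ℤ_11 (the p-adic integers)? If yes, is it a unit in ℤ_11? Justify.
x ∉ ℤ_11 (v_11(x) = -1 < 0)

ℤ_11 = {x ∈ ℚ_11 : v_11(x) ≥ 0} and ℤ_11^× = {x ∈ ℤ_11 : v_11(x) = 0}. Here v_11(5/209) = v_11(num) − v_11(den) = -1; compare against these criteria.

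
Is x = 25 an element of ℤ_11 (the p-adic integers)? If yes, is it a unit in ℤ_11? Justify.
x ∈ ℤ_11^× (unit); v_11(x) = 0

ℤ_11 = {x ∈ ℚ_11 : v_11(x) ≥ 0} and ℤ_11^× = {x ∈ ℤ_11 : v_11(x) = 0}. Here v_11(25) = v_11(num) − v_11(den) = 0; compare against these criteria.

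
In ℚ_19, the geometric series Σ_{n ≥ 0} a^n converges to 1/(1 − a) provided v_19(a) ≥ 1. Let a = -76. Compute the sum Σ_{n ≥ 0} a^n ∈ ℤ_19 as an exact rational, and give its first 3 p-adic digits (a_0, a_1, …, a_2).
Σ a^n = 1/(1 − a) = 1/77;  first 3 digits = (1, 15, 15)

v_19(a) = 1 ≥ 1, so the series converges in ℤ_19 to 1/(1 − a) = 1/(1 − (-76)) = 1/77. Expand this rational in ℤ_19: compute digits iteratively via d_i = x_i mod 19, x_{i+1} = (x_i − d_i)/19. The first 3 digits are (1, 15, 15).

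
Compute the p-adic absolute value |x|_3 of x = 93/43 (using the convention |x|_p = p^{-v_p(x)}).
|93/43|_3 = 1/3

Step 1 — compute v_3(x) by factoring powers of 3 out of the numerator and denominator: v_3(93/43) = 1. Step 2 — apply |x|_p = p^{-v_p(x)} = 3^{-1} = 1/3.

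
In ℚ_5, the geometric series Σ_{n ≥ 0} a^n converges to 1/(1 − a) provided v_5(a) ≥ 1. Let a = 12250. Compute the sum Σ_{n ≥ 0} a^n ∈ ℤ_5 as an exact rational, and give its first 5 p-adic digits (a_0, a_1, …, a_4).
Σ a^n = 1/(1 − a) = -1/12249;  first 5 digits = (1, 0, 0, 3, 4)

v_5(a) = 3 ≥ 1, so the series converges in ℤ_5 to 1/(1 − a) = 1/(1 − 12250) = -1/12249. Expand this rational in ℤ_5: compute digits iteratively via d_i = x_i mod 5, x_{i+1} = (x_i − d_i)/5. The first 5 digits are (1, 0, 0, 3, 4).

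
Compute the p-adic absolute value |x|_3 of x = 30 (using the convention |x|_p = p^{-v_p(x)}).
|30|_3 = 1/3

Step 1 — compute v_3(x) by factoring powers of 3 out of the numerator and denominator: v_3(30) = 1. Step 2 — apply |x|_p = p^{-v_p(x)} = 3^{-1} = 1/3.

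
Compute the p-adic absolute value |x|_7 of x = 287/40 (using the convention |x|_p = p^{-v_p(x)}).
|287/40|_7 = 1/7

Step 1 — compute v_7(x) by factoring powers of 7 out of the numerator and denominator: v_7(287/40) = 1. Step 2 — apply |x|_p = p^{-v_p(x)} = 7^{-1} = 1/7.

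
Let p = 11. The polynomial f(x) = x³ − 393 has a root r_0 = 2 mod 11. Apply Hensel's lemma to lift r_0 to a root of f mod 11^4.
r_3 = 5227 (mod 14641)

Hensel: r_{i+1} = r_i − f(r_i)/f′(r_i) mod 11^{i+2}, where f′(x) = 3x². Iterate:
  r_0 = 2 (mod 11)
  r_1 = 24 (mod 121)
  r_2 = 1234 (mod 1331)
  r_3 = 5227 (mod 14641)
Final: r = 5227 with f(r) ≡ 0 mod 11^4.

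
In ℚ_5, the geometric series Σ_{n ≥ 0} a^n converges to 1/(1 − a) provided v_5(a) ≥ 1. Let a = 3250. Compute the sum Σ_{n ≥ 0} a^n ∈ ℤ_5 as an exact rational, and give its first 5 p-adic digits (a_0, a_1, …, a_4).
Σ a^n = 1/(1 − a) = -1/3249;  first 5 digits = (1, 0, 0, 1, 0)

v_5(a) = 3 ≥ 1, so the series converges in ℤ_5 to 1/(1 − a) = 1/(1 − 3250) = -1/3249. Expand this rational in ℤ_5: compute digits iteratively via d_i = x_i mod 5, x_{i+1} = (x_i − d_i)/5. The first 5 digits are (1, 0, 0, 1, 0).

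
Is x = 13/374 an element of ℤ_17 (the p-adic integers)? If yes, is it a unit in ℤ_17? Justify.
x ∉ ℤ_17 (v_17(x) = -1 < 0)

ℤ_17 = {x ∈ ℚ_17 : v_17(x) ≥ 0} and ℤ_17^× = {x ∈ ℤ_17 : v_17(x) = 0}. Here v_17(13/374) = v_17(num) − v_17(den) = -1; compare against these criteria.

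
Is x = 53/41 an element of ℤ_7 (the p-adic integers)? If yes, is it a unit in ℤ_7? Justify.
x ∈ ℤ_7^× (unit); v_7(x) = 0

ℤ_7 = {x ∈ ℚ_7 : v_7(x) ≥ 0} and ℤ_7^× = {x ∈ ℤ_7 : v_7(x) = 0}. Here v_7(53/41) = v_7(num) − v_7(den) = 0; compare against these criteria.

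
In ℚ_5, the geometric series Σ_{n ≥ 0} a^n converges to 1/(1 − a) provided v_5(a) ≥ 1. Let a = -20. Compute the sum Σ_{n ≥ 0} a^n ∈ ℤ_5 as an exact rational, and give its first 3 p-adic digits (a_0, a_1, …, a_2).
Σ a^n = 1/(1 − a) = 1/21;  first 3 digits = (1, 1, 0)

v_5(a) = 1 ≥ 1, so the series converges in ℤ_5 to 1/(1 − a) = 1/(1 − (-20)) = 1/21. Expand this rational in ℤ_5: compute digits iteratively via d_i = x_i mod 5, x_{i+1} = (x_i − d_i)/5. The first 3 digits are (1, 1, 0).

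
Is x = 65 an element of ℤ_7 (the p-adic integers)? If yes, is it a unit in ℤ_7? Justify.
x ∈ ℤ_7^× (unit); v_7(x) = 0

ℤ_7 = {x ∈ ℚ_7 : v_7(x) ≥ 0} and ℤ_7^× = {x ∈ ℤ_7 : v_7(x) = 0}. Here v_7(65) = v_7(num) − v_7(den) = 0; compare against these criteria.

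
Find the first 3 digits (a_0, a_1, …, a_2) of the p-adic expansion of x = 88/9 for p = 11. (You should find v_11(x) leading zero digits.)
(a_0, …, a_2) = (0, 7, 8)

v_11(88/9) = 1, so a_0 = ... = a_0 = 0. Factor out: x = 11^1 · u with u = 8/9 a unit in ℤ_11. Expand u iteratively via a_{v+i} = u_i mod 11, u_{i+1} = (u_i − a_{v+i})/11:
  u_0 = 8/9;  a_1 = 7;  u_1 = (u_0 − 7)/11 = -5/9
  u_1 = -5/9;  a_2 = 8;  u_2 = (u_1 − 8)/11 = -7/9
Digits: (0, 7, 8).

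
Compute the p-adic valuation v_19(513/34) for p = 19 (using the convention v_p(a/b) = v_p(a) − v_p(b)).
v_19(513/34) = 1

Factor powers of 19 from the numerator and denominator of the reduced fraction: 513 = 19^1 · 27 and 34 = 19^0 · 34. Apply v_p(a/b) = v_p(a) − v_p(b): v_19(513/34) = 1 − 0 = 1.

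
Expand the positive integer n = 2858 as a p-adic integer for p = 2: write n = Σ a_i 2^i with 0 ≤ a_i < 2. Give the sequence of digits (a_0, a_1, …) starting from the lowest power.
(a_0, a_1, …) = (0, 1, 0, 1, 0, 1, 0, 0, 1, 1, 0, 1)

Repeated division by 2 gives the digits low-to-high: 2858 = 1·2^1 + 1·2^3 + 1·2^5 + 1·2^8 + 1·2^9 + 1·2^11. Digit sequence: (0, 1, 0, 1, 0, 1, 0, 0, 1, 1, 0, 1).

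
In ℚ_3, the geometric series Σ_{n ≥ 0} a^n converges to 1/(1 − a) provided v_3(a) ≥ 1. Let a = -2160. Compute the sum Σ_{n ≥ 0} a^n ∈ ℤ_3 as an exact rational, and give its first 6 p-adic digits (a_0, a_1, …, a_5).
Σ a^n = 1/(1 − a) = 1/2161;  first 6 digits = (1, 0, 0, 1, 0, 0)

v_3(a) = 3 ≥ 1, so the series converges in ℤ_3 to 1/(1 − a) = 1/(1 − (-2160)) = 1/2161. Expand this rational in ℤ_3: compute digits iteratively via d_i = x_i mod 3, x_{i+1} = (x_i − d_i)/3. The first 6 digits are (1, 0, 0, 1, 0, 0).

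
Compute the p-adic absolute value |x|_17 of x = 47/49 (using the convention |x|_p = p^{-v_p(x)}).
|47/49|_17 = 1

Step 1 — compute v_17(x) by factoring powers of 17 out of the numerator and denominator: v_17(47/49) = 0. Step 2 — apply |x|_p = p^{-v_p(x)} = 17^{0} = 1.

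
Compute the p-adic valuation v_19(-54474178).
v_19(-54474178) = 5

v_19(n) is the largest exponent k such that 19^k divides n. Factor out: -54474178 = -19^5 · 22. (Sign doesn't affect v_p.) So v_19(-54474178) = 5.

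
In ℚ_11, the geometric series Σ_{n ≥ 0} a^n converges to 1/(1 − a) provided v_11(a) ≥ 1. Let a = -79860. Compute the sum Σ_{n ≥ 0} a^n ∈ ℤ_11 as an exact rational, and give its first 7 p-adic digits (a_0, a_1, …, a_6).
Σ a^n = 1/(1 − a) = 1/79861;  first 7 digits = (1, 0, 0, 6, 5, 10, 2)

v_11(a) = 3 ≥ 1, so the series converges in ℤ_11 to 1/(1 − a) = 1/(1 − (-79860)) = 1/79861. Expand this rational in ℤ_11: compute digits iteratively via d_i = x_i mod 11, x_{i+1} = (x_i − d_i)/11. The first 7 digits are (1, 0, 0, 6, 5, 10, 2).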